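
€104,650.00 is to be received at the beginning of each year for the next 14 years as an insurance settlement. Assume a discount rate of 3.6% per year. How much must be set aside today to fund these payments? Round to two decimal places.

€1,176,071.10

This is an annuity due: 14 payments of €104,650.00 at the beginning of each year.
Periodic rate r = 0.036 per year.
PV = PMT × [(1 − (1+r)^−n)/r] × (1+r) = 104,650 × [1 − (1+r)^−14] / r × (1+r) = €1,176,071.10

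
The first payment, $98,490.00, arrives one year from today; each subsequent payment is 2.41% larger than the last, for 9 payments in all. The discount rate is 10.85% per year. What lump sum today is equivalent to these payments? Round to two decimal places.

$594,793.38

Periodic rate r = 0.1085 per year.
Growing ordinary annuity: PV = PMT₁ × [1 − ((1+g)/(1+r))^n] / (r − g) = 98,490 × [1 − ((1+0.0241)/(1+r))^9] / (r − 0.0241) = $594,793.38.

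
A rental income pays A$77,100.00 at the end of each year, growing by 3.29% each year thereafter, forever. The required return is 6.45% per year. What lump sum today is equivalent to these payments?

Periodic rate r = 0.0645 per year.
Growing perpetuity (Gordon): PV = PMT₁ / (r − g) = 77,100 / (r − 0.0329) = A$2,439,873.42.

A$2,439,873.42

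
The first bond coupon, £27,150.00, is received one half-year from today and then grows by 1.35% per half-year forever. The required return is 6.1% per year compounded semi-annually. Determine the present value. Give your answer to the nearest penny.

Periodic rate r = 0.061/2 per half-year.
Growing perpetuity (Gordon): PV = PMT₁ / (r − g) = 27,150 / (r − 0.0135) = £1,597,058.82.

£1,597,058.82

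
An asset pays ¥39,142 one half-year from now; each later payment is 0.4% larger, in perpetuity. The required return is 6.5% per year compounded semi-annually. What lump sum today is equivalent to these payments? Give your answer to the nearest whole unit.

¥1,373,404

Periodic rate r = 0.065/2 per half-year.
Growing perpetuity (Gordon): PV = PMT₁ / (r − g) = 39,142 / (r − 0.004) = ¥1,373,404.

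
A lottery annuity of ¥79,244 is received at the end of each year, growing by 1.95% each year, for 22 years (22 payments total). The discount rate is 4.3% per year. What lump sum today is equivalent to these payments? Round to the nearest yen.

¥1,329,582

Periodic rate r = 0.043 per year.
Growing ordinary annuity: PV = PMT₁ × [1 − ((1+g)/(1+r))^n] / (r − g) = 79,244 × [1 − ((1+0.0195)/(1+r))^22] / (r − 0.0195) = ¥1,329,582.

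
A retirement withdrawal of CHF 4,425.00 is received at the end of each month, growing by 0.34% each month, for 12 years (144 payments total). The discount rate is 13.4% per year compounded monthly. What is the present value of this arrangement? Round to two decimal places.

CHF 382,038.58

Periodic rate r = 0.134/12 per month; n is counted in months.
Growing ordinary annuity: PV = PMT₁ × [1 − ((1+g)/(1+r))^n] / (r − g) = 4,425 × [1 − ((1+0.0034)/(1+r))^144] / (r − 0.0034) = CHF 382,038.58.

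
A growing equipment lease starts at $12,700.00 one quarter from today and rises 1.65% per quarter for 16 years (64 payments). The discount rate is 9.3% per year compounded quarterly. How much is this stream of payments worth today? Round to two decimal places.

Periodic rate r = 0.093/4 per quarter; n is counted in quarters.
Growing ordinary annuity: PV = PMT₁ × [1 − ((1+g)/(1+r))^n] / (r − g) = 12,700 × [1 − ((1+0.0165)/(1+r))^64] / (r − 0.0165) = $649,681.35.

$649,681.35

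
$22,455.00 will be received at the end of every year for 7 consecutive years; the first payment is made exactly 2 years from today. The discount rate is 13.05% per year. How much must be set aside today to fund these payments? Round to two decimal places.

$87,709.30

Ordinary annuity of 7 payments, first payment at period 2.
Periodic rate r = 0.1305 per year.
The ordinary-annuity PV formula values the stream one period before the first payment (period 1); discount that back 1 periods:
PV₀ = 22,455 × [1 − (1+r)^−7] / r × (1+r)^−1 = $87,709.30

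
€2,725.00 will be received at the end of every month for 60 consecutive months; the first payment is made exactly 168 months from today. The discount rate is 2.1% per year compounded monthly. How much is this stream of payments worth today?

€115,809.72

Ordinary annuity of 60 payments, first payment at period 168.
Periodic rate r = 0.021/12 per month; n is counted in months.
The ordinary-annuity PV formula values the stream one period before the first payment (period 167); discount that back 167 periods:
PV₀ = 2,725 × [1 − (1+r)^−60] / r × (1+r)^−167 = €115,809.72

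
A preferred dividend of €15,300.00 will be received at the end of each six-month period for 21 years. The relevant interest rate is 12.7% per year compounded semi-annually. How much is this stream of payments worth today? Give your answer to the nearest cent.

€222,792.11

This is an ordinary annuity: 42 payments of €15,300.00 at the end of each six-month period.
Periodic rate r = 0.127/2 per half-year; n is counted in half-years.
PV = PMT × [(1 − (1+r)^−n)/r] = 15,300 × [1 − (1+r)^−42] / r = €222,792.11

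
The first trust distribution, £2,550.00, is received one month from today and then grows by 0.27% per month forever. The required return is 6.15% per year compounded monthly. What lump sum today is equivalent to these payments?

£1,051,546.39

Periodic rate r = 0.0615/12 per month.
Growing perpetuity (Gordon): PV = PMT₁ / (r − g) = 2,550 / (r − 0.0027) = £1,051,546.39.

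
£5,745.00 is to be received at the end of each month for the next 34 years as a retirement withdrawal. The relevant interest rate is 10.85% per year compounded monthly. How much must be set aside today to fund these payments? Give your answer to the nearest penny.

£619,243.33

This is an ordinary annuity: 408 payments of £5,745.00 at the end of each month.
Periodic rate r = 0.1085/12 per month; n is counted in months.
PV = PMT × [(1 − (1+r)^−n)/r] = 5,745 × [1 − (1+r)^−408] / r = £619,243.33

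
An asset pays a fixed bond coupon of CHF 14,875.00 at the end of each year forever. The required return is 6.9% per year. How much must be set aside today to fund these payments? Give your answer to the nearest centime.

Periodic rate r = 0.069 per year.
Level perpetuity: PV = PMT / r = 14,875 / (0.069) = CHF 215,579.71.

CHF 215,579.71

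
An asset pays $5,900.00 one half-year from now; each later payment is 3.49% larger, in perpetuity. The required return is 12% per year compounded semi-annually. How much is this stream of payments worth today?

$235,059.76

Periodic rate r = 0.12/2 per half-year.
Growing perpetuity (Gordon): PV = PMT₁ / (r − g) = 5,900 / (r − 0.0349) = $235,059.76.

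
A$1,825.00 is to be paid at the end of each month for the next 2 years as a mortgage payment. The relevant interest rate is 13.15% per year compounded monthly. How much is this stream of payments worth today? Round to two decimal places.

A$38,330.42

This is an ordinary annuity: 24 payments of A$1,825.00 at the end of each month.
Periodic rate r = 0.1315/12 per month; n is counted in months.
PV = PMT × [(1 − (1+r)^−n)/r] = 1,825 × [1 − (1+r)^−24] / r = A$38,330.42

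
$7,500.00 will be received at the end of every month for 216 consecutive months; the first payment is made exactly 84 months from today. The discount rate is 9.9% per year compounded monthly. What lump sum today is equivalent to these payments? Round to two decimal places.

$381,737.59

Ordinary annuity of 216 payments, first payment at period 84.
Periodic rate r = 0.099/12 per month; n is counted in months.
The ordinary-annuity PV formula values the stream one period before the first payment (period 83); discount that back 83 periods:
PV₀ = 7,500 × [1 − (1+r)^−216] / r × (1+r)^−83 = $381,737.59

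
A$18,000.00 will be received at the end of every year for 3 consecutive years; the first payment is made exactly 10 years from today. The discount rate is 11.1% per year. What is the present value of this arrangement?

A$17,027.14

Ordinary annuity of 3 payments, first payment at period 10.
Periodic rate r = 0.111 per year.
The ordinary-annuity PV formula values the stream one period before the first payment (period 9); discount that back 9 periods:
PV₀ = 18,000 × [1 − (1+r)^−3] / r × (1+r)^−9 = A$17,027.14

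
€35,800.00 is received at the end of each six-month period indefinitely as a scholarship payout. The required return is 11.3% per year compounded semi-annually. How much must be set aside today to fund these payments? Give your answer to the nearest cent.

Periodic rate r = 0.113/2 per half-year.
Level perpetuity: PV = PMT / r = 35,800 / (0.113/2) = €633,628.32.

€633,628.32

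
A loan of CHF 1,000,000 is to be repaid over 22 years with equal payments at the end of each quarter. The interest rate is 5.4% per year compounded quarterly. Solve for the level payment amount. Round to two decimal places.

Level ordinary annuity; solve PV = PMT × [(1 − (1+r)^−n)/r] for PMT.
Periodic rate r = 0.054/4 per quarter; n is counted in quarters.
With n = 88: PMT = 1,000,000 / ([(1 − (1+r)^−n)/r]) = CHF 19,487.90

CHF 19,487.90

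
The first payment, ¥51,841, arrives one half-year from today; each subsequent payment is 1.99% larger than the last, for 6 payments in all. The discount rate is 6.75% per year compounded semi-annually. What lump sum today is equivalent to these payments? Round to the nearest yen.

Periodic rate r = 0.0675/2 per half-year; n is counted in half-years.
Growing ordinary annuity: PV = PMT₁ × [1 − ((1+g)/(1+r))^n] / (r − g) = 51,841 × [1 − ((1+0.0199)/(1+r))^6] / (r − 0.0199) = ¥290,991.

¥290,991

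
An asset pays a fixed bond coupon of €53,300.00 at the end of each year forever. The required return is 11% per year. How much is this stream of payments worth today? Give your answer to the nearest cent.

Periodic rate r = 0.11 per year.
Level perpetuity: PV = PMT / r = 53,300 / (0.11) = €484,545.45.

€484,545.45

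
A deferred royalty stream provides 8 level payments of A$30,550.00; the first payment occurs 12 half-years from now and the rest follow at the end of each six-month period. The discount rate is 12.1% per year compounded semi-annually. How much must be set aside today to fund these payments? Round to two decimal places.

Ordinary annuity of 8 payments, first payment at period 12.
Periodic rate r = 0.121/2 per half-year; n is counted in half-years.
The ordinary-annuity PV formula values the stream one period before the first payment (period 11); discount that back 11 periods:
PV₀ = 30,550 × [1 − (1+r)^−8] / r × (1+r)^−11 = A$99,222.93

A$99,222.93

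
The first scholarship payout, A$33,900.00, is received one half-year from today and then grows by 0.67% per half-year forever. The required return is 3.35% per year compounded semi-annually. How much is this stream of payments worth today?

A$3,373,134.33

Periodic rate r = 0.0335/2 per half-year.
Growing perpetuity (Gordon): PV = PMT₁ / (r − g) = 33,900 / (r − 0.0067) = A$3,373,134.33.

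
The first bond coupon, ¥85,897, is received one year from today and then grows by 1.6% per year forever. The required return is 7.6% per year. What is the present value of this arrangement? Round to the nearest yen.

¥1,431,617

Periodic rate r = 0.076 per year.
Growing perpetuity (Gordon): PV = PMT₁ / (r − g) = 85,897 / (r − 0.016) = ¥1,431,617.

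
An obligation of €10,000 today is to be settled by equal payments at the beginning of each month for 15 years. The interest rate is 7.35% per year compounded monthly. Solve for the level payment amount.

Level annuity due; solve PV = PMT × [(1 − (1+r)^−n)/r] × (1+r) for PMT.
Periodic rate r = 0.0735/12 per month; n is counted in months.
With n = 180: PMT = 10,000 / ([(1 − (1+r)^−n)/r] × (1+r)) = €91.29

€91.29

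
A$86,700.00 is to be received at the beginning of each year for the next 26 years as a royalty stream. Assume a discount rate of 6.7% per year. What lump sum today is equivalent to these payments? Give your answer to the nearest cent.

This is an annuity due: 26 payments of A$86,700.00 at the beginning of each year.
Periodic rate r = 0.067 per year.
PV = PMT × [(1 − (1+r)^−n)/r] × (1+r) = 86,700 × [1 − (1+r)^−26] / r × (1+r) = A$1,124,969.15

A$1,124,969.15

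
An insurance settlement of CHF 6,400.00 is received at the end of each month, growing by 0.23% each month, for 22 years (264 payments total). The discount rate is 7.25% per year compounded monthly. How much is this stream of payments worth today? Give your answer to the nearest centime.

Periodic rate r = 0.0725/12 per month; n is counted in months.
Growing ordinary annuity: PV = PMT₁ × [1 − ((1+g)/(1+r))^n] / (r − g) = 6,400 × [1 − ((1+0.0023)/(1+r))^264] / (r − 0.0023) = CHF 1,070,879.96.

CHF 1,070,879.96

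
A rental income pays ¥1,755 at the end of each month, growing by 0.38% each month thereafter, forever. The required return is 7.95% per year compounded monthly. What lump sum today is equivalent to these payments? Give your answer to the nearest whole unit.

¥621,239

Periodic rate r = 0.0795/12 per month.
Growing perpetuity (Gordon): PV = PMT₁ / (r − g) = 1,755 / (r − 0.0038) = ¥621,239.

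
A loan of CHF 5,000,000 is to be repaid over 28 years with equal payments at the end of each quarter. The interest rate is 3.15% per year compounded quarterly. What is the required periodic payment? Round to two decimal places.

CHF 67,352.22

Level ordinary annuity; solve PV = PMT × [(1 − (1+r)^−n)/r] for PMT.
Periodic rate r = 0.0315/4 per quarter; n is counted in quarters.
With n = 112: PMT = 5,000,000 / ([(1 − (1+r)^−n)/r]) = CHF 67,352.22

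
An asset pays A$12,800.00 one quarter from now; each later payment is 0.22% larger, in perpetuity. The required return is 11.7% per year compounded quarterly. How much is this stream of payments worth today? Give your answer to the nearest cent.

A$473,197.78

Periodic rate r = 0.117/4 per quarter.
Growing perpetuity (Gordon): PV = PMT₁ / (r − g) = 12,800 / (r − 0.0022) = A$473,197.78.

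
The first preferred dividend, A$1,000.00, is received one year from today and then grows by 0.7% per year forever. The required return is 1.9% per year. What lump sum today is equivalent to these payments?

A$83,333.33

Periodic rate r = 0.019 per year.
Growing perpetuity (Gordon): PV = PMT₁ / (r − g) = 1,000 / (r − 0.007) = A$83,333.33.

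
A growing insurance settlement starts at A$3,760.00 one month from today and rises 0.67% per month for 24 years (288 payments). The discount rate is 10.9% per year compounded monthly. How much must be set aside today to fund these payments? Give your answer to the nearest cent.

Periodic rate r = 0.109/12 per month; n is counted in months.
Growing ordinary annuity: PV = PMT₁ × [1 − ((1+g)/(1+r))^n] / (r − g) = 3,760 × [1 − ((1+0.0067)/(1+r))^288] / (r − 0.0067) = A$779,191.60.

A$779,191.60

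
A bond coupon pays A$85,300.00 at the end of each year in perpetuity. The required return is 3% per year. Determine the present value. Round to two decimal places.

A$2,843,333.33

Periodic rate r = 0.03 per year.
Level perpetuity: PV = PMT / r = 85,300 / (0.03) = A$2,843,333.33.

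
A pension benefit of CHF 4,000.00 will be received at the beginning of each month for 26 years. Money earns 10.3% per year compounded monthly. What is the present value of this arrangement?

This is an annuity due: 312 payments of CHF 4,000.00 at the beginning of each month.
Periodic rate r = 0.103/12 per month; n is counted in months.
PV = PMT × [(1 − (1+r)^−n)/r] × (1+r) = 4,000 × [1 − (1+r)^−312] / r × (1+r) = CHF 437,357.76

CHF 437,357.76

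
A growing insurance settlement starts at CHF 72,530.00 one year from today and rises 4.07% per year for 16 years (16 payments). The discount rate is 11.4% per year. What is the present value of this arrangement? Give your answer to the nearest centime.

CHF 656,483.50

Periodic rate r = 0.114 per year.
Growing ordinary annuity: PV = PMT₁ × [1 − ((1+g)/(1+r))^n] / (r − g) = 72,530 × [1 − ((1+0.0407)/(1+r))^16] / (r − 0.0407) = CHF 656,483.50.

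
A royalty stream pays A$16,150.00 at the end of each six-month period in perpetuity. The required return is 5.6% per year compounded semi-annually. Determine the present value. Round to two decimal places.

Periodic rate r = 0.056/2 per half-year.
Level perpetuity: PV = PMT / r = 16,150 / (0.056/2) = A$576,785.71.

A$576,785.71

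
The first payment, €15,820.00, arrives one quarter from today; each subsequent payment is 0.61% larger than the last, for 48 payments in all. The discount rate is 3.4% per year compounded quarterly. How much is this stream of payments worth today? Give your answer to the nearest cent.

€712,347.09

Periodic rate r = 0.034/4 per quarter; n is counted in quarters.
Growing ordinary annuity: PV = PMT₁ × [1 − ((1+g)/(1+r))^n] / (r − g) = 15,820 × [1 − ((1+0.0061)/(1+r))^48] / (r − 0.0061) = €712,347.09.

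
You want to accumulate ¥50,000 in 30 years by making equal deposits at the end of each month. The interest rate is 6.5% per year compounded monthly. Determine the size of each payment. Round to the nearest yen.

¥45

Level ordinary annuity; solve FV = PMT × [((1+r)^n − 1)/r] for PMT.
Periodic rate r = 0.065/12 per month; n is counted in months.
With n = 360: PMT = 50,000 / ([((1+r)^n − 1)/r]) = ¥45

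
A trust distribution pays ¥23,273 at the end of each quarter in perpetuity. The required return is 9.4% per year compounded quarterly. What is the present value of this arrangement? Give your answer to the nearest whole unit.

Periodic rate r = 0.094/4 per quarter.
Level perpetuity: PV = PMT / r = 23,273 / (0.094/4) = ¥990,340.

¥990,340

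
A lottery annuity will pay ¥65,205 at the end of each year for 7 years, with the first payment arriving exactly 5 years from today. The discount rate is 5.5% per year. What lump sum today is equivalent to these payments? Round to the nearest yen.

¥299,121

Ordinary annuity of 7 payments, first payment at period 5.
Periodic rate r = 0.055 per year.
The ordinary-annuity PV formula values the stream one period before the first payment (period 4); discount that back 4 periods:
PV₀ = 65,205 × [1 − (1+r)^−7] / r × (1+r)^−4 = ¥299,121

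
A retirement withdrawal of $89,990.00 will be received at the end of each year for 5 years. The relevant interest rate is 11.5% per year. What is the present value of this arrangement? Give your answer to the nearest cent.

This is an ordinary annuity: 5 payments of $89,990.00 at the end of each year.
Periodic rate r = 0.115 per year.
PV = PMT × [(1 − (1+r)^−n)/r] = 89,990 × [1 − (1+r)^−5] / r = $328,452.51

$328,452.51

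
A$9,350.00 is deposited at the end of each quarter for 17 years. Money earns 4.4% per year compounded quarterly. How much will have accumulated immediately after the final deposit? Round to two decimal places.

A$938,535.26

This is an ordinary annuity: 68 deposits of A$9,350.00 at the end of each quarter.
Periodic rate r = 0.044/4 per quarter; n is counted in quarters.
FV = PMT × [((1+r)^n − 1)/r] = 9,350 × [(1+r)^68 − 1] / r = A$938,535.26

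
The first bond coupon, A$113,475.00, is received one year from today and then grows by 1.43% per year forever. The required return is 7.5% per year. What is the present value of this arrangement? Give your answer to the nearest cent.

A$1,869,439.87

Periodic rate r = 0.075 per year.
Growing perpetuity (Gordon): PV = PMT₁ / (r − g) = 113,475 / (r − 0.0143) = A$1,869,439.87.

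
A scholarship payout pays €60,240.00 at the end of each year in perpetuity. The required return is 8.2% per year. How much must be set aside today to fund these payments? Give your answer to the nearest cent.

€734,634.15

Periodic rate r = 0.082 per year.
Level perpetuity: PV = PMT / r = 60,240 / (0.082) = €734,634.15.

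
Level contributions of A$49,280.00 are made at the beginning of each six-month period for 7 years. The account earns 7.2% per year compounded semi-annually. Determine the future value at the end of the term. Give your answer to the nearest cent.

This is an annuity due: 14 deposits of A$49,280.00 at the beginning of each six-month period.
Periodic rate r = 0.072/2 per half-year; n is counted in half-years.
FV = PMT × [((1+r)^n − 1)/r] × (1+r) = 49,280 × [(1+r)^14 − 1] / r × (1+r) = A$908,660.44

A$908,660.44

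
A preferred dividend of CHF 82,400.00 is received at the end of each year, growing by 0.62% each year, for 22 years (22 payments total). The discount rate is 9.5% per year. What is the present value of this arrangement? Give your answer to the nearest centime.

Periodic rate r = 0.095 per year.
Growing ordinary annuity: PV = PMT₁ × [1 − ((1+g)/(1+r))^n] / (r − g) = 82,400 × [1 − ((1+0.0062)/(1+r))^22] / (r − 0.0062) = CHF 783,564.06.

CHF 783,564.06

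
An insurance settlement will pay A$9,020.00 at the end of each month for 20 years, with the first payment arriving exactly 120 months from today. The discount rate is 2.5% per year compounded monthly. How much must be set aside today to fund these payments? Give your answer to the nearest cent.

Ordinary annuity of 240 payments, first payment at period 120.
Periodic rate r = 0.025/12 per month; n is counted in months.
The ordinary-annuity PV formula values the stream one period before the first payment (period 119); discount that back 119 periods:
PV₀ = 9,020 × [1 − (1+r)^−240] / r × (1+r)^−119 = A$1,328,780.99

A$1,328,780.99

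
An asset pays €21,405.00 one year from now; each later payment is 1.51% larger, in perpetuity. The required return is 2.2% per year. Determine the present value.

Periodic rate r = 0.022 per year.
Growing perpetuity (Gordon): PV = PMT₁ / (r − g) = 21,405 / (r − 0.0151) = €3,102,173.91.

€3,102,173.91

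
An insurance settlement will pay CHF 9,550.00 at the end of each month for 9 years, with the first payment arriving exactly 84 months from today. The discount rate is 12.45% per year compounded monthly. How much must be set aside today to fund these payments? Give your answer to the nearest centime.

Ordinary annuity of 108 payments, first payment at period 84.
Periodic rate r = 0.1245/12 per month; n is counted in months.
The ordinary-annuity PV formula values the stream one period before the first payment (period 83); discount that back 83 periods:
PV₀ = 9,550 × [1 − (1+r)^−108] / r × (1+r)^−83 = CHF 262,619.14

CHF 262,619.14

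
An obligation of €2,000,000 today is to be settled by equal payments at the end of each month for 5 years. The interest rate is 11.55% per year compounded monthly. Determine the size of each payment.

Level ordinary annuity; solve PV = PMT × [(1 − (1+r)^−n)/r] for PMT.
Periodic rate r = 0.1155/12 per month; n is counted in months.
With n = 60: PMT = 2,000,000 / ([(1 − (1+r)^−n)/r]) = €44,035.43

€44,035.43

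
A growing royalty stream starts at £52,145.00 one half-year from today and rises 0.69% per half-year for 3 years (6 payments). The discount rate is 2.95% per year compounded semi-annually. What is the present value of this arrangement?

Periodic rate r = 0.0295/2 per half-year; n is counted in half-years.
Growing ordinary annuity: PV = PMT₁ × [1 − ((1+g)/(1+r))^n] / (r − g) = 52,145 × [1 − ((1+0.0069)/(1+r))^6] / (r − 0.0069) = £302,420.52.

£302,420.52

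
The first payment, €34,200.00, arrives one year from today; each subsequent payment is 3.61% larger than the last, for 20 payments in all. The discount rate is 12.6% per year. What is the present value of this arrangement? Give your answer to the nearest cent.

Periodic rate r = 0.126 per year.
Growing ordinary annuity: PV = PMT₁ × [1 − ((1+g)/(1+r))^n] / (r − g) = 34,200 × [1 − ((1+0.0361)/(1+r))^20] / (r − 0.0361) = €308,389.60.

€308,389.60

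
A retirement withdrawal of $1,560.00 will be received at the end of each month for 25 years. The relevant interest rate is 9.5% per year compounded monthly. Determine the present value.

This is an ordinary annuity: 300 payments of $1,560.00 at the end of each month.
Periodic rate r = 0.095/12 per month; n is counted in months.
PV = PMT × [(1 − (1+r)^−n)/r] = 1,560 × [1 − (1+r)^−300] / r = $178,551.67

$178,551.67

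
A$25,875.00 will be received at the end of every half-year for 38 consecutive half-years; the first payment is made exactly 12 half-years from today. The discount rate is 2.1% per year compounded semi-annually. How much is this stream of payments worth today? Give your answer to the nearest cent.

A$719,699.88

Ordinary annuity of 38 payments, first payment at period 12.
Periodic rate r = 0.021/2 per half-year; n is counted in half-years.
The ordinary-annuity PV formula values the stream one period before the first payment (period 11); discount that back 11 periods:
PV₀ = 25,875 × [1 − (1+r)^−38] / r × (1+r)^−11 = A$719,699.88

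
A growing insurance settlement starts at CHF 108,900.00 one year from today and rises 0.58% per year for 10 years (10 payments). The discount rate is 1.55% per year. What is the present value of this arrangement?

Periodic rate r = 0.0155 per year.
Growing ordinary annuity: PV = PMT₁ × [1 − ((1+g)/(1+r))^n] / (r − g) = 108,900 × [1 − ((1+0.0058)/(1+r))^10] / (r − 0.0058) = CHF 1,027,438.02.

CHF 1,027,438.02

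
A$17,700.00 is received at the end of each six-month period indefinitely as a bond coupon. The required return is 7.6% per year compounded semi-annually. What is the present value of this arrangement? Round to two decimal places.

A$465,789.47

Periodic rate r = 0.076/2 per half-year.
Level perpetuity: PV = PMT / r = 17,700 / (0.076/2) = A$465,789.47.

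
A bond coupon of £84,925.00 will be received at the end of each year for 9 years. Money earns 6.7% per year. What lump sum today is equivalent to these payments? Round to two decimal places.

£560,437.08

This is an ordinary annuity: 9 payments of £84,925.00 at the end of each year.
Periodic rate r = 0.067 per year.
PV = PMT × [(1 − (1+r)^−n)/r] = 84,925 × [1 − (1+r)^−9] / r = £560,437.08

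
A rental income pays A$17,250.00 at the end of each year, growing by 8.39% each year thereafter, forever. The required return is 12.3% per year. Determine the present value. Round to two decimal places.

A$441,176.47

Periodic rate r = 0.123 per year.
Growing perpetuity (Gordon): PV = PMT₁ / (r − g) = 17,250 / (r − 0.0839) = A$441,176.47.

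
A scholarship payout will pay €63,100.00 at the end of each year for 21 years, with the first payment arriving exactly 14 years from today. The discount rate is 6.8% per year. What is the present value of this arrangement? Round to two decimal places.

€295,437.31

Ordinary annuity of 21 payments, first payment at period 14.
Periodic rate r = 0.068 per year.
The ordinary-annuity PV formula values the stream one period before the first payment (period 13); discount that back 13 periods:
PV₀ = 63,100 × [1 − (1+r)^−21] / r × (1+r)^−13 = €295,437.31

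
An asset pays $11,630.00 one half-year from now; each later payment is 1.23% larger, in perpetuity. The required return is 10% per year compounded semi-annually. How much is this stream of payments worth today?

$308,488.06

Periodic rate r = 0.1/2 per half-year.
Growing perpetuity (Gordon): PV = PMT₁ / (r − g) = 11,630 / (r − 0.0123) = $308,488.06.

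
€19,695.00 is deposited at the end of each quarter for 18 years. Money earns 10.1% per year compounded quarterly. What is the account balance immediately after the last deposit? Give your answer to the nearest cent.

This is an ordinary annuity: 72 deposits of €19,695.00 at the end of each quarter.
Periodic rate r = 0.101/4 per quarter; n is counted in quarters.
FV = PMT × [((1+r)^n − 1)/r] = 19,695 × [(1+r)^72 − 1] / r = €3,917,195.28

€3,917,195.28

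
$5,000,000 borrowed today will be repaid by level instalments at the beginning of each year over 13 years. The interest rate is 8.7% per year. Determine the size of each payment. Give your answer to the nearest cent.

Level annuity due; solve PV = PMT × [(1 − (1+r)^−n)/r] × (1+r) for PMT.
Periodic rate r = 0.087 per year.
With n = 13: PMT = 5,000,000 / ([(1 − (1+r)^−n)/r] × (1+r)) = $604,578.08

$604,578.08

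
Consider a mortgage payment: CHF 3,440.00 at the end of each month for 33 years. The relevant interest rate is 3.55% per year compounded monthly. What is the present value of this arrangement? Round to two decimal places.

CHF 801,834.16

This is an ordinary annuity: 396 payments of CHF 3,440.00 at the end of each month.
Periodic rate r = 0.0355/12 per month; n is counted in months.
PV = PMT × [(1 − (1+r)^−n)/r] = 3,440 × [1 − (1+r)^−396] / r = CHF 801,834.16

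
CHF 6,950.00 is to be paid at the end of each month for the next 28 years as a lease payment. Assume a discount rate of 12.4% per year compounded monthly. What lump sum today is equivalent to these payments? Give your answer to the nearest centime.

CHF 651,318.29

This is an ordinary annuity: 336 payments of CHF 6,950.00 at the end of each month.
Periodic rate r = 0.124/12 per month; n is counted in months.
PV = PMT × [(1 − (1+r)^−n)/r] = 6,950 × [1 − (1+r)^−336] / r = CHF 651,318.29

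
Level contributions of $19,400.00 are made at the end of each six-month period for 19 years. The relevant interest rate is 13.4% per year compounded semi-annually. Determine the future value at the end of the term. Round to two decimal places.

This is an ordinary annuity: 38 deposits of $19,400.00 at the end of each six-month period.
Periodic rate r = 0.134/2 per half-year; n is counted in half-years.
FV = PMT × [((1+r)^n − 1)/r] = 19,400 × [(1+r)^38 − 1] / r = $3,114,332.65

$3,114,332.65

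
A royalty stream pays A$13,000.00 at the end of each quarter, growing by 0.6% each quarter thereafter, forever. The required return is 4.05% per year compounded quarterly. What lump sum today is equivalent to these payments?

A$3,151,515.15

Periodic rate r = 0.0405/4 per quarter.
Growing perpetuity (Gordon): PV = PMT₁ / (r − g) = 13,000 / (r − 0.006) = A$3,151,515.15.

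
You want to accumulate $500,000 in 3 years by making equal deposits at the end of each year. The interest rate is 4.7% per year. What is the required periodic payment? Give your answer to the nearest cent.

Level ordinary annuity; solve FV = PMT × [((1+r)^n − 1)/r] for PMT.
Periodic rate r = 0.047 per year.
With n = 3: PMT = 500,000 / ([((1+r)^n − 1)/r]) = $159,073.10

$159,073.10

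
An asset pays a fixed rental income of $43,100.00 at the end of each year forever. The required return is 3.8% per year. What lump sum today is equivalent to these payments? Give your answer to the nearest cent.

Periodic rate r = 0.038 per year.
Level perpetuity: PV = PMT / r = 43,100 / (0.038) = $1,134,210.53.

$1,134,210.53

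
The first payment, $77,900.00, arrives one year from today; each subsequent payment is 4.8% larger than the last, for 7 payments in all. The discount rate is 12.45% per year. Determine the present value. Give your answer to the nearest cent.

$396,446.15

Periodic rate r = 0.1245 per year.
Growing ordinary annuity: PV = PMT₁ × [1 − ((1+g)/(1+r))^n] / (r − g) = 77,900 × [1 − ((1+0.048)/(1+r))^7] / (r − 0.048) = $396,446.15.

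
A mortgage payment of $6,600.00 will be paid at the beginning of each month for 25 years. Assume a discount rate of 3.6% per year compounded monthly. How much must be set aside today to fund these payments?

$1,308,253.86

This is an annuity due: 300 payments of $6,600.00 at the beginning of each month.
Periodic rate r = 0.036/12 per month; n is counted in months.
PV = PMT × [(1 − (1+r)^−n)/r] × (1+r) = 6,600 × [1 − (1+r)^−300] / r × (1+r) = $1,308,253.86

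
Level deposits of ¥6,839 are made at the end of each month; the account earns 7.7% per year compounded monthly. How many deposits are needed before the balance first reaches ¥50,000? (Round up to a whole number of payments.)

8 payments

Periodic rate r = 0.077/12 per month; n is counted in months.
Ordinary annuity FV: 50,000 = 6,839 × [((1+r)^n − 1)/r].
(1+r)^n = 1 + 50,000 × r / 6,839, so n = ln(1 + 50,000·r/6,839) / ln(1+r) = 7.17.
Round up to a whole number of payments: n = 8.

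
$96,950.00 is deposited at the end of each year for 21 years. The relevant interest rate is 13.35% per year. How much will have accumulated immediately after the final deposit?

$9,364,419.27

This is an ordinary annuity: 21 deposits of $96,950.00 at the end of each year.
Periodic rate r = 0.1335 per year.
FV = PMT × [((1+r)^n − 1)/r] = 96,950 × [(1+r)^21 − 1] / r = $9,364,419.27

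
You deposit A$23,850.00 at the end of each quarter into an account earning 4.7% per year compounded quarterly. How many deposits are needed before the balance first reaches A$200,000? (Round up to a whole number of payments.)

9 payments

Periodic rate r = 0.047/4 per quarter; n is counted in quarters.
Ordinary annuity FV: 200,000 = 23,850 × [((1+r)^n − 1)/r].
(1+r)^n = 1 + 200,000 × r / 23,850, so n = ln(1 + 200,000·r/23,850) / ln(1+r) = 8.04.
Round up to a whole number of payments: n = 9.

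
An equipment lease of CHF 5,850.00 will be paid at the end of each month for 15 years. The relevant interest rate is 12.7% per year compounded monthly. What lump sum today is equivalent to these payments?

CHF 469,665.72

This is an ordinary annuity: 180 payments of CHF 5,850.00 at the end of each month.
Periodic rate r = 0.127/12 per month; n is counted in months.
PV = PMT × [(1 − (1+r)^−n)/r] = 5,850 × [1 − (1+r)^−180] / r = CHF 469,665.72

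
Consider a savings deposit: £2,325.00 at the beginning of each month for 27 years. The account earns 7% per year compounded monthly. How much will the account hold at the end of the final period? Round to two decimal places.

£2,238,252.99

This is an annuity due: 324 deposits of £2,325.00 at the beginning of each month.
Periodic rate r = 0.07/12 per month; n is counted in months.
FV = PMT × [((1+r)^n − 1)/r] × (1+r) = 2,325 × [(1+r)^324 − 1] / r × (1+r) = £2,238,252.99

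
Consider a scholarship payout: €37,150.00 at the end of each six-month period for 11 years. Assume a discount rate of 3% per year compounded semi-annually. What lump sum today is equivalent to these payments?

This is an ordinary annuity: 22 payments of €37,150.00 at the end of each six-month period.
Periodic rate r = 0.03/2 per half-year; n is counted in half-years.
PV = PMT × [(1 − (1+r)^−n)/r] = 37,150 × [1 − (1+r)^−22] / r = €691,763.63

€691,763.63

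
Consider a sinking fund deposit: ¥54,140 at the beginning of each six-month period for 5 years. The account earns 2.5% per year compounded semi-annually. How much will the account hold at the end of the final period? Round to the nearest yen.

This is an annuity due: 10 deposits of ¥54,140 at the beginning of each six-month period.
Periodic rate r = 0.025/2 per half-year; n is counted in half-years.
FV = PMT × [((1+r)^n − 1)/r] × (1+r) = 54,140 × [(1+r)^10 − 1] / r × (1+r) = ¥580,053

¥580,053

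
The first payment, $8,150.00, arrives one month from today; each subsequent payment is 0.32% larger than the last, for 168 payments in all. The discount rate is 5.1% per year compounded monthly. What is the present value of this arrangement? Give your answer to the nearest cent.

$1,250,974.14

Periodic rate r = 0.051/12 per month; n is counted in months.
Growing ordinary annuity: PV = PMT₁ × [1 − ((1+g)/(1+r))^n] / (r − g) = 8,150 × [1 − ((1+0.0032)/(1+r))^168] / (r − 0.0032) = $1,250,974.14.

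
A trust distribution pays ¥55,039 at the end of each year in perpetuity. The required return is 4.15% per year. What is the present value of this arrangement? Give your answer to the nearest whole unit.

¥1,326,241

Periodic rate r = 0.0415 per year.
Level perpetuity: PV = PMT / r = 55,039 / (0.0415) = ¥1,326,241.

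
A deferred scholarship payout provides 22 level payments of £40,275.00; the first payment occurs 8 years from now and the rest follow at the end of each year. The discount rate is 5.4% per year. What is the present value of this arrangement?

Ordinary annuity of 22 payments, first payment at period 8.
Periodic rate r = 0.054 per year.
The ordinary-annuity PV formula values the stream one period before the first payment (period 7); discount that back 7 periods:
PV₀ = 40,275 × [1 − (1+r)^−22] / r × (1+r)^−7 = £353,848.46

£353,848.46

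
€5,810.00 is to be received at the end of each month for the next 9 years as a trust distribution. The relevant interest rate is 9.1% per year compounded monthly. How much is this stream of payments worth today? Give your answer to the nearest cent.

This is an ordinary annuity: 108 payments of €5,810.00 at the end of each month.
Periodic rate r = 0.091/12 per month; n is counted in months.
PV = PMT × [(1 − (1+r)^−n)/r] = 5,810 × [1 − (1+r)^−108] / r = €427,332.57

€427,332.57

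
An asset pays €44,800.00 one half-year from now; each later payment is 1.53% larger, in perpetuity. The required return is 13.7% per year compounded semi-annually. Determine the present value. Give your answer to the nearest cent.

Periodic rate r = 0.137/2 per half-year.
Growing perpetuity (Gordon): PV = PMT₁ / (r − g) = 44,800 / (r − 0.0153) = €842,105.26.

€842,105.26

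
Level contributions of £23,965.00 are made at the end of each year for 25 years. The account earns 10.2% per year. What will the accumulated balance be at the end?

This is an ordinary annuity: 25 deposits of £23,965.00 at the end of each year.
Periodic rate r = 0.102 per year.
FV = PMT × [((1+r)^n − 1)/r] = 23,965 × [(1+r)^25 − 1] / r = £2,428,944.15

£2,428,944.15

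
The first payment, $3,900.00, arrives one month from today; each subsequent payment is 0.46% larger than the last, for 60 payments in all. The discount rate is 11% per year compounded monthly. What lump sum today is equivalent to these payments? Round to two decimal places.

$203,462.78

Periodic rate r = 0.11/12 per month; n is counted in months.
Growing ordinary annuity: PV = PMT₁ × [1 − ((1+g)/(1+r))^n] / (r − g) = 3,900 × [1 − ((1+0.0046)/(1+r))^60] / (r − 0.0046) = $203,462.78.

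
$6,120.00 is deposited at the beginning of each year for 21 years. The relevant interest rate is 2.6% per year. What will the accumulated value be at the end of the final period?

$172,514.14

This is an annuity due: 21 deposits of $6,120.00 at the beginning of each year.
Periodic rate r = 0.026 per year.
FV = PMT × [((1+r)^n − 1)/r] × (1+r) = 6,120 × [(1+r)^21 − 1] / r × (1+r) = $172,514.14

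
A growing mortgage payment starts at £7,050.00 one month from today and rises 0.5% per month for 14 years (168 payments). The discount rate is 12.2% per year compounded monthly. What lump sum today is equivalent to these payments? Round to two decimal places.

Periodic rate r = 0.122/12 per month; n is counted in months.
Growing ordinary annuity: PV = PMT₁ × [1 − ((1+g)/(1+r))^n] / (r − g) = 7,050 × [1 − ((1+0.005)/(1+r))^168] / (r − 0.005) = £787,952.29.

£787,952.29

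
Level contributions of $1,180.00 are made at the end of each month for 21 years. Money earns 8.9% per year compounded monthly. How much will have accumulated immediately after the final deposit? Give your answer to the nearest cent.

$865,074.40

This is an ordinary annuity: 252 deposits of $1,180.00 at the end of each month.
Periodic rate r = 0.089/12 per month; n is counted in months.
FV = PMT × [((1+r)^n − 1)/r] = 1,180 × [(1+r)^252 − 1] / r = $865,074.40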